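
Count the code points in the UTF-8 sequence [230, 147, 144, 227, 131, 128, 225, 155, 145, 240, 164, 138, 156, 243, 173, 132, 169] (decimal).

5

Byte at offset 0: 0xE6 = 11100110 → 3-byte char (#1). Advance 3.
Byte at offset 3: 0xE3 = 11100011 → 3-byte char (#2). Advance 3.
Byte at offset 6: 0xE1 = 11100001 → 3-byte char (#3). Advance 3.
Byte at offset 9: 0xF0 = 11110000 → 4-byte char (#4). Advance 4.
Byte at offset 13: 0xF3 = 11110011 → 4-byte char (#5). Advance 4.
Reached end at offset 17 after 5 code points.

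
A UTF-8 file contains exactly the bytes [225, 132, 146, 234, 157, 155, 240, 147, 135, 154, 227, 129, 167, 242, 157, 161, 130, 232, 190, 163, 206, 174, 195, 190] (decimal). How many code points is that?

8

Byte at offset 0: 0xE1 = 11100001 → 3-byte char (#1). Advance 3.
Byte at offset 3: 0xEA = 11101010 → 3-byte char (#2). Advance 3.
Byte at offset 6: 0xF0 = 11110000 → 4-byte char (#3). Advance 4.
Byte at offset 10: 0xE3 = 11100011 → 3-byte char (#4). Advance 3.
Byte at offset 13: 0xF2 = 11110010 → 4-byte char (#5). Advance 4.
Byte at offset 17: 0xE8 = 11101000 → 3-byte char (#6). Advance 3.
Byte at offset 20: 0xCE = 11001110 → 2-byte char (#7). Advance 2.
Byte at offset 22: 0xC3 = 11000011 → 2-byte char (#8). Advance 2.
Reached end at offset 24 after 8 code points.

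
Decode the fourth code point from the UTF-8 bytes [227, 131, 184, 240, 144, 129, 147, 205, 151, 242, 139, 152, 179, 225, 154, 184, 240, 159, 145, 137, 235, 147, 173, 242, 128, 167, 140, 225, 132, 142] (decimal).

U+8B633

Offset 0: leading byte 0xE3 = 11100011 → 3-byte char #1 = E3 83 B8.
Offset 3: leading byte 0xF0 = 11110000 → 4-byte char #2 = F0 90 81 93.
Offset 7: leading byte 0xCD = 11001101 → 2-byte char #3 = CD 97.
Offset 9: leading byte 0xF2 = 11110010 → 4-byte char #4 = F2 8B 98 B3.
Leading byte 0xF2 = 11110010 matches 11110xxx → 4-byte sequence.
Byte 1: 0xF2 = 11110010, payload 010 (3 bits).
Byte 2: 0x8B = 10001011 (10xxxxxx ✓), payload 001011.
Byte 3: 0x98 = 10011000 (10xxxxxx ✓), payload 011000.
Byte 4: 0xB3 = 10110011 (10xxxxxx ✓), payload 110011.
Concatenate: 010001011011000110011 = 0x8B633 (21 bits → U+8B633).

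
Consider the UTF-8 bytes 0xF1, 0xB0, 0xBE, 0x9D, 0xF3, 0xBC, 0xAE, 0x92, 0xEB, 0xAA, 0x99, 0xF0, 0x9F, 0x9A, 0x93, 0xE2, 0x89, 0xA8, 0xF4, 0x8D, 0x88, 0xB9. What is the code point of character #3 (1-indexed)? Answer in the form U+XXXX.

Offset 0: leading byte 0xF1 = 11110001 → 4-byte char #1 = F1 B0 BE 9D.
Offset 4: leading byte 0xF3 = 11110011 → 4-byte char #2 = F3 BC AE 92.
Offset 8: leading byte 0xEB = 11101011 → 3-byte char #3 = EB AA 99.
Leading byte 0xEB = 11101011 matches 1110xxxx → 3-byte sequence.
Byte 1: 0xEB = 11101011, payload 1011 (4 bits).
Byte 2: 0xAA = 10101010 (10xxxxxx ✓), payload 101010.
Byte 3: 0x99 = 10011001 (10xxxxxx ✓), payload 011001.
Concatenate: 1011101010011001 = 0xBA99 (16 bits → U+BA99).

U+BA99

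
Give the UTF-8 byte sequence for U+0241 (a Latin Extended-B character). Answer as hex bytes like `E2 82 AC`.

C9 81

U+0241 = 0x241 = 577 decimal. In range U+0080–U+07FF → 2-byte form: 110xxxxx 10xxxxxx.
Binary (11 bits): 01001000001.
Split 5+6: 01001 | 000001.
Byte 1: 11001001 = 0xC9.
Byte 2: 10000001 = 0x81.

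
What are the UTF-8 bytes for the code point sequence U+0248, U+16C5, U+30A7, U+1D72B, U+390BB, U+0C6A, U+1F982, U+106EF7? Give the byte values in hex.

U+0248: 2-byte form → C9 88.
U+16C5: 3-byte form → E1 9B 85.
U+30A7: 3-byte form → E3 82 A7.
U+1D72B: 4-byte form → F0 9D 9C AB.
U+390BB: 4-byte form → F0 B9 82 BB.
U+0C6A: 3-byte form → E0 B1 AA.
U+1F982: 4-byte form → F0 9F A6 82.
U+106EF7: 4-byte form → F4 86 BB B7.
Concatenated (27 bytes): C9 88 E1 9B 85 E3 82 A7 F0 9D 9C AB F0 B9 82 BB E0 B1 AA F0 9F A6 82 F4 86 BB B7.

C9 88 E1 9B 85 E3 82 A7 F0 9D 9C AB F0 B9 82 BB E0 B1 AA F0 9F A6 82 F4 86 BB B7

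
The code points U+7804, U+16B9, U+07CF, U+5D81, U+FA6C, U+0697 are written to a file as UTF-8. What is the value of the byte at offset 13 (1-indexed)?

0xA9

1-indexed offset 13 is 0-indexed offset 12.
U+7804 → 3-byte form E7 A0 84 at offsets 0–2.
U+16B9 → 3-byte form E1 9A B9 at offsets 3–5.
U+07CF → 2-byte form DF 8F at offsets 6–7.
U+5D81 → 3-byte form E5 B6 81 at offsets 8–10.
U+FA6C → 3-byte form EF A9 AC at offsets 11–13.
Offset 12 falls in char 5's range; it's byte 2 of EF A9 AC = 0xA9.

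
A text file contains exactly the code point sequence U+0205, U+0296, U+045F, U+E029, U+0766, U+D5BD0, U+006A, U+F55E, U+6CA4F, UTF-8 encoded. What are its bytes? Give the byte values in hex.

C8 85 CA 96 D1 9F EE 80 A9 DD A6 F3 95 AF 90 6A EF 95 9E F1 AC A9 8F

U+0205: 2-byte form → C8 85.
U+0296: 2-byte form → CA 96.
U+045F: 2-byte form → D1 9F.
U+E029: 3-byte form → EE 80 A9.
U+0766: 2-byte form → DD A6.
U+D5BD0: 4-byte form → F3 95 AF 90.
U+006A: 1-byte form → 6A.
U+F55E: 3-byte form → EF 95 9E.
U+6CA4F: 4-byte form → F1 AC A9 8F.
Concatenated (23 bytes): C8 85 CA 96 D1 9F EE 80 A9 DD A6 F3 95 AF 90 6A EF 95 9E F1 AC A9 8F.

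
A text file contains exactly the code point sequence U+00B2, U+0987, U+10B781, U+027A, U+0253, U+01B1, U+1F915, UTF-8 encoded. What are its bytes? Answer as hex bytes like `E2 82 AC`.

U+00B2: 2-byte form → C2 B2.
U+0987: 3-byte form → E0 A6 87.
U+10B781: 4-byte form → F4 8B 9E 81.
U+027A: 2-byte form → C9 BA.
U+0253: 2-byte form → C9 93.
U+01B1: 2-byte form → C6 B1.
U+1F915: 4-byte form → F0 9F A4 95.
Concatenated (19 bytes): C2 B2 E0 A6 87 F4 8B 9E 81 C9 BA C9 93 C6 B1 F0 9F A4 95.

C2 B2 E0 A6 87 F4 8B 9E 81 C9 BA C9 93 C6 B1 F0 9F A4 95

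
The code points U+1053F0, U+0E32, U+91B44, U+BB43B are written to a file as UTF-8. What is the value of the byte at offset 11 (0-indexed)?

0xF2

U+1053F0 → 4-byte form F4 85 8F B0 at offsets 0–3.
U+0E32 → 3-byte form E0 B8 B2 at offsets 4–6.
U+91B44 → 4-byte form F2 91 AD 84 at offsets 7–10.
U+BB43B → 4-byte form F2 BB 90 BB at offsets 11–14.
Offset 11 falls in char 4's range; it's byte 1 of F2 BB 90 BB = 0xF2.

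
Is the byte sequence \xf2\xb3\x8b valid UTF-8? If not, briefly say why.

invalid (sequence truncated)

Leading byte 0xF2 = 11110010 → 4-byte form, but only 3 bytes are present.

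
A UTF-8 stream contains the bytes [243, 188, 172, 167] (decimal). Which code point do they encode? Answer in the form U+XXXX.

U+FCB27

Leading byte 0xF3 = 11110011 matches 11110xxx → 4-byte sequence.
Byte 1: 0xF3 = 11110011, payload 011 (3 bits).
Byte 2: 0xBC = 10111100 (10xxxxxx ✓), payload 111100.
Byte 3: 0xAC = 10101100 (10xxxxxx ✓), payload 101100.
Byte 4: 0xA7 = 10100111 (10xxxxxx ✓), payload 100111.
Concatenate: 011111100101100100111 = 0xFCB27 (21 bits → U+FCB27).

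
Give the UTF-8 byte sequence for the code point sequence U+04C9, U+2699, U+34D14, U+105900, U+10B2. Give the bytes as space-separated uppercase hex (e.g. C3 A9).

U+04C9: 2-byte form → D3 89.
U+2699: 3-byte form → E2 9A 99.
U+34D14: 4-byte form → F0 B4 B4 94.
U+105900: 4-byte form → F4 85 A4 80.
U+10B2: 3-byte form → E1 82 B2.
Concatenated (16 bytes): D3 89 E2 9A 99 F0 B4 B4 94 F4 85 A4 80 E1 82 B2.

D3 89 E2 9A 99 F0 B4 B4 94 F4 85 A4 80 E1 82 B2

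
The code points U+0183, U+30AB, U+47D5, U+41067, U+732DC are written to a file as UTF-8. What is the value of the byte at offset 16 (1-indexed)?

1-indexed offset 16 is 0-indexed offset 15.
U+0183 → 2-byte form C6 83 at offsets 0–1.
U+30AB → 3-byte form E3 82 AB at offsets 2–4.
U+47D5 → 3-byte form E4 9F 95 at offsets 5–7.
U+41067 → 4-byte form F1 81 81 A7 at offsets 8–11.
U+732DC → 4-byte form F1 B3 8B 9C at offsets 12–15.
Offset 15 falls in char 5's range; it's byte 4 of F1 B3 8B 9C = 0x9C.

0x9C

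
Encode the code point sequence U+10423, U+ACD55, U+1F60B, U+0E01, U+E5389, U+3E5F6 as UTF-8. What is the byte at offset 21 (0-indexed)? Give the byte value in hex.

0x97

U+10423 → 4-byte form F0 90 90 A3 at offsets 0–3.
U+ACD55 → 4-byte form F2 AC B5 95 at offsets 4–7.
U+1F60B → 4-byte form F0 9F 98 8B at offsets 8–11.
U+0E01 → 3-byte form E0 B8 81 at offsets 12–14.
U+E5389 → 4-byte form F3 A5 8E 89 at offsets 15–18.
U+3E5F6 → 4-byte form F0 BE 97 B6 at offsets 19–22.
Offset 21 falls in char 6's range; it's byte 3 of F0 BE 97 B6 = 0x97.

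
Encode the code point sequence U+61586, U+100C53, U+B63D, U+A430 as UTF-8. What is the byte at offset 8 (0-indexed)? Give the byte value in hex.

0xEB

U+61586 → 4-byte form F1 A1 96 86 at offsets 0–3.
U+100C53 → 4-byte form F4 80 B1 93 at offsets 4–7.
U+B63D → 3-byte form EB 98 BD at offsets 8–10.
Offset 8 falls in char 3's range; it's byte 1 of EB 98 BD = 0xEB.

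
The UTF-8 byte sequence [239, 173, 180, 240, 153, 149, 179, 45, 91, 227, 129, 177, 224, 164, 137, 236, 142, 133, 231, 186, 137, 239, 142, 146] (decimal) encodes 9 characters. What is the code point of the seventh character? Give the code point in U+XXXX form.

U+C385

Offset 0: leading byte 0xEF = 11101111 → 3-byte char #1 = EF AD B4.
Offset 3: leading byte 0xF0 = 11110000 → 4-byte char #2 = F0 99 95 B3.
Offset 7: leading byte 0x2D = 00101101 → 1-byte char #3 = 2D.
Offset 8: leading byte 0x5B = 01011011 → 1-byte char #4 = 5B.
Offset 9: leading byte 0xE3 = 11100011 → 3-byte char #5 = E3 81 B1.
Offset 12: leading byte 0xE0 = 11100000 → 3-byte char #6 = E0 A4 89.
Offset 15: leading byte 0xEC = 11101100 → 3-byte char #7 = EC 8E 85.
Leading byte 0xEC = 11101100 matches 1110xxxx → 3-byte sequence.
Byte 1: 0xEC = 11101100, payload 1100 (4 bits).
Byte 2: 0x8E = 10001110 (10xxxxxx ✓), payload 001110.
Byte 3: 0x85 = 10000101 (10xxxxxx ✓), payload 000101.
Concatenate: 1100001110000101 = 0xC385 (16 bits → U+C385).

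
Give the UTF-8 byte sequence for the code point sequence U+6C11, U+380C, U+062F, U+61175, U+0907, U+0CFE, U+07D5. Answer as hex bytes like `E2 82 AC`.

U+6C11: 3-byte form → E6 B0 91.
U+380C: 3-byte form → E3 A0 8C.
U+062F: 2-byte form → D8 AF.
U+61175: 4-byte form → F1 A1 85 B5.
U+0907: 3-byte form → E0 A4 87.
U+0CFE: 3-byte form → E0 B3 BE.
U+07D5: 2-byte form → DF 95.
Concatenated (20 bytes): E6 B0 91 E3 A0 8C D8 AF F1 A1 85 B5 E0 A4 87 E0 B3 BE DF 95.

E6 B0 91 E3 A0 8C D8 AF F1 A1 85 B5 E0 A4 87 E0 B3 BE DF 95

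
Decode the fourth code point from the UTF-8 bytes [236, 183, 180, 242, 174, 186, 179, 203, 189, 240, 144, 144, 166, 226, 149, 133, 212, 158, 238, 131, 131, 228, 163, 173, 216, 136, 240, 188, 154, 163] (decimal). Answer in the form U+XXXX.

Offset 0: leading byte 0xEC = 11101100 → 3-byte char #1 = EC B7 B4.
Offset 3: leading byte 0xF2 = 11110010 → 4-byte char #2 = F2 AE BA B3.
Offset 7: leading byte 0xCB = 11001011 → 2-byte char #3 = CB BD.
Offset 9: leading byte 0xF0 = 11110000 → 4-byte char #4 = F0 90 90 A6.
Leading byte 0xF0 = 11110000 matches 11110xxx → 4-byte sequence.
Byte 1: 0xF0 = 11110000, payload 000 (3 bits).
Byte 2: 0x90 = 10010000 (10xxxxxx ✓), payload 010000.
Byte 3: 0x90 = 10010000 (10xxxxxx ✓), payload 010000.
Byte 4: 0xA6 = 10100110 (10xxxxxx ✓), payload 100110.
Concatenate: 000010000010000100110 = 0x10426 (21 bits → U+10426).

U+10426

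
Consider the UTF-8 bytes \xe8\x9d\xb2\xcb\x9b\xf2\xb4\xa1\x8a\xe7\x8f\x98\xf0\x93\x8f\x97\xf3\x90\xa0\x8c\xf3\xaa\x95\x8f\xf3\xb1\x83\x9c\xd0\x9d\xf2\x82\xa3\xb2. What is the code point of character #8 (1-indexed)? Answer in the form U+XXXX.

U+F10DC

Offset 0: leading byte 0xE8 = 11101000 → 3-byte char #1 = E8 9D B2.
Offset 3: leading byte 0xCB = 11001011 → 2-byte char #2 = CB 9B.
Offset 5: leading byte 0xF2 = 11110010 → 4-byte char #3 = F2 B4 A1 8A.
Offset 9: leading byte 0xE7 = 11100111 → 3-byte char #4 = E7 8F 98.
Offset 12: leading byte 0xF0 = 11110000 → 4-byte char #5 = F0 93 8F 97.
Offset 16: leading byte 0xF3 = 11110011 → 4-byte char #6 = F3 90 A0 8C.
Offset 20: leading byte 0xF3 = 11110011 → 4-byte char #7 = F3 AA 95 8F.
Offset 24: leading byte 0xF3 = 11110011 → 4-byte char #8 = F3 B1 83 9C.
Leading byte 0xF3 = 11110011 matches 11110xxx → 4-byte sequence.
Byte 1: 0xF3 = 11110011, payload 011 (3 bits).
Byte 2: 0xB1 = 10110001 (10xxxxxx ✓), payload 110001.
Byte 3: 0x83 = 10000011 (10xxxxxx ✓), payload 000011.
Byte 4: 0x9C = 10011100 (10xxxxxx ✓), payload 011100.
Concatenate: 011110001000011011100 = 0xF10DC (21 bits → U+F10DC).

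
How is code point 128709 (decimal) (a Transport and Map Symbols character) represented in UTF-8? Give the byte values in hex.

U+1F6C5 = 0x1F6C5 = 128709 decimal. In range U+10000–U+10FFFF → 4-byte form: 11110xxx 10xxxxxx 10xxxxxx 10xxxxxx.
Binary (21 bits): 000011111011011000101.
Split 3+6+6+6: 000 | 011111 | 011011 | 000101.
Byte 1: 11110000 = 0xF0.
Byte 2: 10011111 = 0x9F.
Byte 3: 10011011 = 0x9B.
Byte 4: 10000101 = 0x85.

F0 9F 9B 85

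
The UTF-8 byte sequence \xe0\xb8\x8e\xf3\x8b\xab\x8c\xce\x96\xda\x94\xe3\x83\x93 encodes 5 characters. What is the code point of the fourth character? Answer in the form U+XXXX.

U+0694

Offset 0: leading byte 0xE0 = 11100000 → 3-byte char #1 = E0 B8 8E.
Offset 3: leading byte 0xF3 = 11110011 → 4-byte char #2 = F3 8B AB 8C.
Offset 7: leading byte 0xCE = 11001110 → 2-byte char #3 = CE 96.
Offset 9: leading byte 0xDA = 11011010 → 2-byte char #4 = DA 94.
Leading byte 0xDA = 11011010 matches 110xxxxx → 2-byte sequence.
Byte 1: 0xDA = 11011010, payload 11010 (5 bits).
Byte 2: 0x94 = 10010100 (10xxxxxx ✓), payload 010100.
Concatenate: 11010010100 = 0x694 (11 bits → U+0694).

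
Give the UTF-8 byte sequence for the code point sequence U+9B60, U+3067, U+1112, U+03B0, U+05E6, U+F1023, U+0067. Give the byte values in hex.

U+9B60: 3-byte form → E9 AD A0.
U+3067: 3-byte form → E3 81 A7.
U+1112: 3-byte form → E1 84 92.
U+03B0: 2-byte form → CE B0.
U+05E6: 2-byte form → D7 A6.
U+F1023: 4-byte form → F3 B1 80 A3.
U+0067: 1-byte form → 67.
Concatenated (18 bytes): E9 AD A0 E3 81 A7 E1 84 92 CE B0 D7 A6 F3 B1 80 A3 67.

E9 AD A0 E3 81 A7 E1 84 92 CE B0 D7 A6 F3 B1 80 A3 67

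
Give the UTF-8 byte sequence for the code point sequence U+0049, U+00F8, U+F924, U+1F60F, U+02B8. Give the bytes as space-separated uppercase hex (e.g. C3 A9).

U+0049: 1-byte form → 49.
U+00F8: 2-byte form → C3 B8.
U+F924: 3-byte form → EF A4 A4.
U+1F60F: 4-byte form → F0 9F 98 8F.
U+02B8: 2-byte form → CA B8.
Concatenated (12 bytes): 49 C3 B8 EF A4 A4 F0 9F 98 8F CA B8.

49 C3 B8 EF A4 A4 F0 9F 98 8F CA B8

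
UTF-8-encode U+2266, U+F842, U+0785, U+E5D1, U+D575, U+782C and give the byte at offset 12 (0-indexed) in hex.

0x95

U+2266 → 3-byte form E2 89 A6 at offsets 0–2.
U+F842 → 3-byte form EF A1 82 at offsets 3–5.
U+0785 → 2-byte form DE 85 at offsets 6–7.
U+E5D1 → 3-byte form EE 97 91 at offsets 8–10.
U+D575 → 3-byte form ED 95 B5 at offsets 11–13.
Offset 12 falls in char 5's range; it's byte 2 of ED 95 B5 = 0x95.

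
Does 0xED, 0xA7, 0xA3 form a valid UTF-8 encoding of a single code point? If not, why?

Structurally a 3-byte sequence; payload = 0xD9E3.
But 0xD9E3 is in U+D800–U+DFFF, the surrogate range. Surrogates are not Unicode scalar values and are forbidden in UTF-8.

invalid (encodes a surrogate (U+D800–U+DFFF))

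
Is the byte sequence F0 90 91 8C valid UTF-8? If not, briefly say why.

valid

Leading byte 0xF0 = 11110000 → 4-byte form.
Continuation bytes 0x90=10010000, 0x91=10010001, 0x8C=10001100 all match 10xxxxxx.
Decoded value 0x1044C is ≥ 0x10000 (shortest form) and not a surrogate.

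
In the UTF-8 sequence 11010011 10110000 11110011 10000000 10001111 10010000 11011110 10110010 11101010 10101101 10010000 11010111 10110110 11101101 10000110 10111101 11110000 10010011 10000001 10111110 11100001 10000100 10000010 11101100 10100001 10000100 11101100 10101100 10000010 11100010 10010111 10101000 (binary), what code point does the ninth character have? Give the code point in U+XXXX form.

Offset 0: leading byte 0xD3 = 11010011 → 2-byte char #1 = D3 B0.
Offset 2: leading byte 0xF3 = 11110011 → 4-byte char #2 = F3 80 8F 90.
Offset 6: leading byte 0xDE = 11011110 → 2-byte char #3 = DE B2.
Offset 8: leading byte 0xEA = 11101010 → 3-byte char #4 = EA AD 90.
Offset 11: leading byte 0xD7 = 11010111 → 2-byte char #5 = D7 B6.
Offset 13: leading byte 0xED = 11101101 → 3-byte char #6 = ED 86 BD.
Offset 16: leading byte 0xF0 = 11110000 → 4-byte char #7 = F0 93 81 BE.
Offset 20: leading byte 0xE1 = 11100001 → 3-byte char #8 = E1 84 82.
Offset 23: leading byte 0xEC = 11101100 → 3-byte char #9 = EC A1 84.
Leading byte 0xEC = 11101100 matches 1110xxxx → 3-byte sequence.
Byte 1: 0xEC = 11101100, payload 1100 (4 bits).
Byte 2: 0xA1 = 10100001 (10xxxxxx ✓), payload 100001.
Byte 3: 0x84 = 10000100 (10xxxxxx ✓), payload 000100.
Concatenate: 1100100001000100 = 0xC844 (16 bits → U+C844).

U+C844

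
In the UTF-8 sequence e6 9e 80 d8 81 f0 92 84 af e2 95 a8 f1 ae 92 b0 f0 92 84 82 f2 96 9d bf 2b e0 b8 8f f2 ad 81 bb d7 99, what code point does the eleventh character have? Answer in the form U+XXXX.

Offset 0: leading byte 0xE6 = 11100110 → 3-byte char #1 = E6 9E 80.
Offset 3: leading byte 0xD8 = 11011000 → 2-byte char #2 = D8 81.
Offset 5: leading byte 0xF0 = 11110000 → 4-byte char #3 = F0 92 84 AF.
Offset 9: leading byte 0xE2 = 11100010 → 3-byte char #4 = E2 95 A8.
Offset 12: leading byte 0xF1 = 11110001 → 4-byte char #5 = F1 AE 92 B0.
Offset 16: leading byte 0xF0 = 11110000 → 4-byte char #6 = F0 92 84 82.
Offset 20: leading byte 0xF2 = 11110010 → 4-byte char #7 = F2 96 9D BF.
Offset 24: leading byte 0x2B = 00101011 → 1-byte char #8 = 2B.
Offset 25: leading byte 0xE0 = 11100000 → 3-byte char #9 = E0 B8 8F.
Offset 28: leading byte 0xF2 = 11110010 → 4-byte char #10 = F2 AD 81 BB.
Offset 32: leading byte 0xD7 = 11010111 → 2-byte char #11 = D7 99.
Leading byte 0xD7 = 11010111 matches 110xxxxx → 2-byte sequence.
Byte 1: 0xD7 = 11010111, payload 10111 (5 bits).
Byte 2: 0x99 = 10011001 (10xxxxxx ✓), payload 011001.
Concatenate: 10111011001 = 0x5D9 (11 bits → U+05D9).

U+05D9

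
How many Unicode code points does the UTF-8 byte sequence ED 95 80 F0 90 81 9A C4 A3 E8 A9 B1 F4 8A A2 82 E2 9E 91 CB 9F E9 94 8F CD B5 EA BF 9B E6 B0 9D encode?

11

Byte at offset 0: 0xED = 11101101 → 3-byte char (#1). Advance 3.
Byte at offset 3: 0xF0 = 11110000 → 4-byte char (#2). Advance 4.
Byte at offset 7: 0xC4 = 11000100 → 2-byte char (#3). Advance 2.
Byte at offset 9: 0xE8 = 11101000 → 3-byte char (#4). Advance 3.
Byte at offset 12: 0xF4 = 11110100 → 4-byte char (#5). Advance 4.
Byte at offset 16: 0xE2 = 11100010 → 3-byte char (#6). Advance 3.
Byte at offset 19: 0xCB = 11001011 → 2-byte char (#7). Advance 2.
Byte at offset 21: 0xE9 = 11101001 → 3-byte char (#8). Advance 3.
Byte at offset 24: 0xCD = 11001101 → 2-byte char (#9). Advance 2.
Byte at offset 26: 0xEA = 11101010 → 3-byte char (#10). Advance 3.
Byte at offset 29: 0xE6 = 11100110 → 3-byte char (#11). Advance 3.
Reached end at offset 32 after 11 code points.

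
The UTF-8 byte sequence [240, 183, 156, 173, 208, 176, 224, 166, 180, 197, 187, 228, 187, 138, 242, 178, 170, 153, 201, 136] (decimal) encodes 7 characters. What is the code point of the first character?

U+3772D

Offset 0: leading byte 0xF0 = 11110000 → 4-byte char #1 = F0 B7 9C AD.
Leading byte 0xF0 = 11110000 matches 11110xxx → 4-byte sequence.
Byte 1: 0xF0 = 11110000, payload 000 (3 bits).
Byte 2: 0xB7 = 10110111 (10xxxxxx ✓), payload 110111.
Byte 3: 0x9C = 10011100 (10xxxxxx ✓), payload 011100.
Byte 4: 0xAD = 10101101 (10xxxxxx ✓), payload 101101.
Concatenate: 000110111011100101101 = 0x3772D (21 bits → U+3772D).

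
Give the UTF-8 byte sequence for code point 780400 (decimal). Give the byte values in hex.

U+BE870 = 0xBE870 = 780400 decimal. In range U+10000–U+10FFFF → 4-byte form: 11110xxx 10xxxxxx 10xxxxxx 10xxxxxx.
Binary (21 bits): 010111110100001110000.
Split 3+6+6+6: 010 | 111110 | 100001 | 110000.
Byte 1: 11110010 = 0xF2.
Byte 2: 10111110 = 0xBE.
Byte 3: 10100001 = 0xA1.
Byte 4: 10110000 = 0xB0.

F2 BE A1 B0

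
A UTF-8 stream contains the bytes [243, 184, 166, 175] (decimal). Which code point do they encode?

Leading byte 0xF3 = 11110011 matches 11110xxx → 4-byte sequence.
Byte 1: 0xF3 = 11110011, payload 011 (3 bits).
Byte 2: 0xB8 = 10111000 (10xxxxxx ✓), payload 111000.
Byte 3: 0xA6 = 10100110 (10xxxxxx ✓), payload 100110.
Byte 4: 0xAF = 10101111 (10xxxxxx ✓), payload 101111.
Concatenate: 011111000100110101111 = 0xF89AF (21 bits → U+F89AF).

U+F89AF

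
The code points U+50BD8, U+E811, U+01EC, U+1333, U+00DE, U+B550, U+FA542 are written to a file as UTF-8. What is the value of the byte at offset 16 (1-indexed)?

0x95

1-indexed offset 16 is 0-indexed offset 15.
U+50BD8 → 4-byte form F1 90 AF 98 at offsets 0–3.
U+E811 → 3-byte form EE A0 91 at offsets 4–6.
U+01EC → 2-byte form C7 AC at offsets 7–8.
U+1333 → 3-byte form E1 8C B3 at offsets 9–11.
U+00DE → 2-byte form C3 9E at offsets 12–13.
U+B550 → 3-byte form EB 95 90 at offsets 14–16.
Offset 15 falls in char 6's range; it's byte 2 of EB 95 90 = 0x95.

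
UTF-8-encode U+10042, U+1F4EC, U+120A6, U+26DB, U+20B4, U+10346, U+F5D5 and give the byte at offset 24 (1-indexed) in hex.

0x97

1-indexed offset 24 is 0-indexed offset 23.
U+10042 → 4-byte form F0 90 81 82 at offsets 0–3.
U+1F4EC → 4-byte form F0 9F 93 AC at offsets 4–7.
U+120A6 → 4-byte form F0 92 82 A6 at offsets 8–11.
U+26DB → 3-byte form E2 9B 9B at offsets 12–14.
U+20B4 → 3-byte form E2 82 B4 at offsets 15–17.
U+10346 → 4-byte form F0 90 8D 86 at offsets 18–21.
U+F5D5 → 3-byte form EF 97 95 at offsets 22–24.
Offset 23 falls in char 7's range; it's byte 2 of EF 97 95 = 0x97.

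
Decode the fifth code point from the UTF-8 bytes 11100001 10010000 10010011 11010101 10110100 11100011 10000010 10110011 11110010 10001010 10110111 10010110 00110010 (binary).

U+0032

Offset 0: leading byte 0xE1 = 11100001 → 3-byte char #1 = E1 90 93.
Offset 3: leading byte 0xD5 = 11010101 → 2-byte char #2 = D5 B4.
Offset 5: leading byte 0xE3 = 11100011 → 3-byte char #3 = E3 82 B3.
Offset 8: leading byte 0xF2 = 11110010 → 4-byte char #4 = F2 8A B7 96.
Offset 12: leading byte 0x32 = 00110010 → 1-byte char #5 = 32.
Leading byte 0x32 = 00110010 matches 0xxxxxxx → 1-byte sequence.
Byte 1: 0x32 = 00110010, payload 0110010 (7 bits).
Concatenate: 0110010 = 0x32 (7 bits → U+0032).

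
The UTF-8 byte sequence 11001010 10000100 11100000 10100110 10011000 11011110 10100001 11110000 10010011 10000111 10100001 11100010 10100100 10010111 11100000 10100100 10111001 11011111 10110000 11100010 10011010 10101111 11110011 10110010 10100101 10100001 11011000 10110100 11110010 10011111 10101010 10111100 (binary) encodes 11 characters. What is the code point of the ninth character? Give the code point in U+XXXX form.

U+F2961

Offset 0: leading byte 0xCA = 11001010 → 2-byte char #1 = CA 84.
Offset 2: leading byte 0xE0 = 11100000 → 3-byte char #2 = E0 A6 98.
Offset 5: leading byte 0xDE = 11011110 → 2-byte char #3 = DE A1.
Offset 7: leading byte 0xF0 = 11110000 → 4-byte char #4 = F0 93 87 A1.
Offset 11: leading byte 0xE2 = 11100010 → 3-byte char #5 = E2 A4 97.
Offset 14: leading byte 0xE0 = 11100000 → 3-byte char #6 = E0 A4 B9.
Offset 17: leading byte 0xDF = 11011111 → 2-byte char #7 = DF B0.
Offset 19: leading byte 0xE2 = 11100010 → 3-byte char #8 = E2 9A AF.
Offset 22: leading byte 0xF3 = 11110011 → 4-byte char #9 = F3 B2 A5 A1.
Leading byte 0xF3 = 11110011 matches 11110xxx → 4-byte sequence.
Byte 1: 0xF3 = 11110011, payload 011 (3 bits).
Byte 2: 0xB2 = 10110010 (10xxxxxx ✓), payload 110010.
Byte 3: 0xA5 = 10100101 (10xxxxxx ✓), payload 100101.
Byte 4: 0xA1 = 10100001 (10xxxxxx ✓), payload 100001.
Concatenate: 011110010100101100001 = 0xF2961 (21 bits → U+F2961).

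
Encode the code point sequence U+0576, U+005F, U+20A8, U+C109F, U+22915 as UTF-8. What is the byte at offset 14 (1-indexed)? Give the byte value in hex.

1-indexed offset 14 is 0-indexed offset 13.
U+0576 → 2-byte form D5 B6 at offsets 0–1.
U+005F → 1-byte form 5F at offsets 2–2.
U+20A8 → 3-byte form E2 82 A8 at offsets 3–5.
U+C109F → 4-byte form F3 81 82 9F at offsets 6–9.
U+22915 → 4-byte form F0 A2 A4 95 at offsets 10–13.
Offset 13 falls in char 5's range; it's byte 4 of F0 A2 A4 95 = 0x95.

0x95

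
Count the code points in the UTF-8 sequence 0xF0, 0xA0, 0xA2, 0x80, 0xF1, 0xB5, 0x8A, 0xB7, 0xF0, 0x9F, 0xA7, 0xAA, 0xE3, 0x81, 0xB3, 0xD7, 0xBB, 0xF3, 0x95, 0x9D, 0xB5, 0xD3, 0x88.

7

Byte at offset 0: 0xF0 = 11110000 → 4-byte char (#1). Advance 4.
Byte at offset 4: 0xF1 = 11110001 → 4-byte char (#2). Advance 4.
Byte at offset 8: 0xF0 = 11110000 → 4-byte char (#3). Advance 4.
Byte at offset 12: 0xE3 = 11100011 → 3-byte char (#4). Advance 3.
Byte at offset 15: 0xD7 = 11010111 → 2-byte char (#5). Advance 2.
Byte at offset 17: 0xF3 = 11110011 → 4-byte char (#6). Advance 4.
Byte at offset 21: 0xD3 = 11010011 → 2-byte char (#7). Advance 2.
Reached end at offset 23 after 7 code points.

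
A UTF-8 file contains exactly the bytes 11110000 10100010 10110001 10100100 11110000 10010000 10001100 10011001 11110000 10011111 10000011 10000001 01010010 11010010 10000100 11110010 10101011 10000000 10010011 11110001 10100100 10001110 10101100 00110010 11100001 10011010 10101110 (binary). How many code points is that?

Byte at offset 0: 0xF0 = 11110000 → 4-byte char (#1). Advance 4.
Byte at offset 4: 0xF0 = 11110000 → 4-byte char (#2). Advance 4.
Byte at offset 8: 0xF0 = 11110000 → 4-byte char (#3). Advance 4.
Byte at offset 12: 0x52 = 01010010 → 1-byte char (#4). Advance 1.
Byte at offset 13: 0xD2 = 11010010 → 2-byte char (#5). Advance 2.
Byte at offset 15: 0xF2 = 11110010 → 4-byte char (#6). Advance 4.
Byte at offset 19: 0xF1 = 11110001 → 4-byte char (#7). Advance 4.
Byte at offset 23: 0x32 = 00110010 → 1-byte char (#8). Advance 1.
Byte at offset 24: 0xE1 = 11100001 → 3-byte char (#9). Advance 3.
Reached end at offset 27 after 9 code points.

9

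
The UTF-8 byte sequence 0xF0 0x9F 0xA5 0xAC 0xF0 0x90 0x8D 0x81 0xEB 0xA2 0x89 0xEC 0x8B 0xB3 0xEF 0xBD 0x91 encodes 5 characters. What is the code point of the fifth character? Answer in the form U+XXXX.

Offset 0: leading byte 0xF0 = 11110000 → 4-byte char #1 = F0 9F A5 AC.
Offset 4: leading byte 0xF0 = 11110000 → 4-byte char #2 = F0 90 8D 81.
Offset 8: leading byte 0xEB = 11101011 → 3-byte char #3 = EB A2 89.
Offset 11: leading byte 0xEC = 11101100 → 3-byte char #4 = EC 8B B3.
Offset 14: leading byte 0xEF = 11101111 → 3-byte char #5 = EF BD 91.
Leading byte 0xEF = 11101111 matches 1110xxxx → 3-byte sequence.
Byte 1: 0xEF = 11101111, payload 1111 (4 bits).
Byte 2: 0xBD = 10111101 (10xxxxxx ✓), payload 111101.
Byte 3: 0x91 = 10010001 (10xxxxxx ✓), payload 010001.
Concatenate: 1111111101010001 = 0xFF51 (16 bits → U+FF51).

U+FF51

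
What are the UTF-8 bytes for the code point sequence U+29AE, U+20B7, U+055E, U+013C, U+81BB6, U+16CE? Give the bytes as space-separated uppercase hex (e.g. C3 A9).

E2 A6 AE E2 82 B7 D5 9E C4 BC F2 81 AE B6 E1 9B 8E

U+29AE: 3-byte form → E2 A6 AE.
U+20B7: 3-byte form → E2 82 B7.
U+055E: 2-byte form → D5 9E.
U+013C: 2-byte form → C4 BC.
U+81BB6: 4-byte form → F2 81 AE B6.
U+16CE: 3-byte form → E1 9B 8E.
Concatenated (17 bytes): E2 A6 AE E2 82 B7 D5 9E C4 BC F2 81 AE B6 E1 9B 8E.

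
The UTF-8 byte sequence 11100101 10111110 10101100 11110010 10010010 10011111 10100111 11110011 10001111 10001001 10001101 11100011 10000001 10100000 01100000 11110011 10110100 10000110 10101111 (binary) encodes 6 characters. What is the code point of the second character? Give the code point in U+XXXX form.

U+927E7

Offset 0: leading byte 0xE5 = 11100101 → 3-byte char #1 = E5 BE AC.
Offset 3: leading byte 0xF2 = 11110010 → 4-byte char #2 = F2 92 9F A7.
Leading byte 0xF2 = 11110010 matches 11110xxx → 4-byte sequence.
Byte 1: 0xF2 = 11110010, payload 010 (3 bits).
Byte 2: 0x92 = 10010010 (10xxxxxx ✓), payload 010010.
Byte 3: 0x9F = 10011111 (10xxxxxx ✓), payload 011111.
Byte 4: 0xA7 = 10100111 (10xxxxxx ✓), payload 100111.
Concatenate: 010010010011111100111 = 0x927E7 (21 bits → U+927E7).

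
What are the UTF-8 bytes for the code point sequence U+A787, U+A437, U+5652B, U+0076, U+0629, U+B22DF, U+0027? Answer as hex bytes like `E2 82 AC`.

EA 9E 87 EA 90 B7 F1 96 94 AB 76 D8 A9 F2 B2 8B 9F 27

U+A787: 3-byte form → EA 9E 87.
U+A437: 3-byte form → EA 90 B7.
U+5652B: 4-byte form → F1 96 94 AB.
U+0076: 1-byte form → 76.
U+0629: 2-byte form → D8 A9.
U+B22DF: 4-byte form → F2 B2 8B 9F.
U+0027: 1-byte form → 27.
Concatenated (18 bytes): EA 9E 87 EA 90 B7 F1 96 94 AB 76 D8 A9 F2 B2 8B 9F 27.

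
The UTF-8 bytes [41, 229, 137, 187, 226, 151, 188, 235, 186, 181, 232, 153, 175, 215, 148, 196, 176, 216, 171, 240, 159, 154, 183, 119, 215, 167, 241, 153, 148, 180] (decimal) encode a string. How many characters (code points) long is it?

12

Byte at offset 0: 0x29 = 00101001 → 1-byte char (#1). Advance 1.
Byte at offset 1: 0xE5 = 11100101 → 3-byte char (#2). Advance 3.
Byte at offset 4: 0xE2 = 11100010 → 3-byte char (#3). Advance 3.
Byte at offset 7: 0xEB = 11101011 → 3-byte char (#4). Advance 3.
Byte at offset 10: 0xE8 = 11101000 → 3-byte char (#5). Advance 3.
Byte at offset 13: 0xD7 = 11010111 → 2-byte char (#6). Advance 2.
Byte at offset 15: 0xC4 = 11000100 → 2-byte char (#7). Advance 2.
Byte at offset 17: 0xD8 = 11011000 → 2-byte char (#8). Advance 2.
Byte at offset 19: 0xF0 = 11110000 → 4-byte char (#9). Advance 4.
Byte at offset 23: 0x77 = 01110111 → 1-byte char (#10). Advance 1.
Byte at offset 24: 0xD7 = 11010111 → 2-byte char (#11). Advance 2.
Byte at offset 26: 0xF1 = 11110001 → 4-byte char (#12). Advance 4.
Reached end at offset 30 after 12 code points.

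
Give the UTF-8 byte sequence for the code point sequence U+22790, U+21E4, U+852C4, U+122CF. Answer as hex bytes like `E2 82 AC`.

U+22790: 4-byte form → F0 A2 9E 90.
U+21E4: 3-byte form → E2 87 A4.
U+852C4: 4-byte form → F2 85 8B 84.
U+122CF: 4-byte form → F0 92 8B 8F.
Concatenated (15 bytes): F0 A2 9E 90 E2 87 A4 F2 85 8B 84 F0 92 8B 8F.

F0 A2 9E 90 E2 87 A4 F2 85 8B 84 F0 92 8B 8F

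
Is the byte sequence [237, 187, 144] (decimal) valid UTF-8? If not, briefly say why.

Structurally a 3-byte sequence; payload = 0xDED0.
But 0xDED0 is in U+D800–U+DFFF, the surrogate range. Surrogates are not Unicode scalar values and are forbidden in UTF-8.

invalid (encodes a surrogate (U+D800–U+DFFF))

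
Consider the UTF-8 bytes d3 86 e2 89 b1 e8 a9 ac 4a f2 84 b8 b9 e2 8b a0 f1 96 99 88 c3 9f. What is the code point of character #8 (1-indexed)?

Offset 0: leading byte 0xD3 = 11010011 → 2-byte char #1 = D3 86.
Offset 2: leading byte 0xE2 = 11100010 → 3-byte char #2 = E2 89 B1.
Offset 5: leading byte 0xE8 = 11101000 → 3-byte char #3 = E8 A9 AC.
Offset 8: leading byte 0x4A = 01001010 → 1-byte char #4 = 4A.
Offset 9: leading byte 0xF2 = 11110010 → 4-byte char #5 = F2 84 B8 B9.
Offset 13: leading byte 0xE2 = 11100010 → 3-byte char #6 = E2 8B A0.
Offset 16: leading byte 0xF1 = 11110001 → 4-byte char #7 = F1 96 99 88.
Offset 20: leading byte 0xC3 = 11000011 → 2-byte char #8 = C3 9F.
Leading byte 0xC3 = 11000011 matches 110xxxxx → 2-byte sequence.
Byte 1: 0xC3 = 11000011, payload 00011 (5 bits).
Byte 2: 0x9F = 10011111 (10xxxxxx ✓), payload 011111.
Concatenate: 00011011111 = 0xDF (11 bits → U+00DF).

U+00DF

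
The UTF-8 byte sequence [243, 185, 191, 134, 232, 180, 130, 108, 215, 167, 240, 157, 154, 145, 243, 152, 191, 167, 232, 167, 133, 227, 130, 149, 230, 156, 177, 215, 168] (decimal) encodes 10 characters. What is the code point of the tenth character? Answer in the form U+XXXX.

Offset 0: leading byte 0xF3 = 11110011 → 4-byte char #1 = F3 B9 BF 86.
Offset 4: leading byte 0xE8 = 11101000 → 3-byte char #2 = E8 B4 82.
Offset 7: leading byte 0x6C = 01101100 → 1-byte char #3 = 6C.
Offset 8: leading byte 0xD7 = 11010111 → 2-byte char #4 = D7 A7.
Offset 10: leading byte 0xF0 = 11110000 → 4-byte char #5 = F0 9D 9A 91.
Offset 14: leading byte 0xF3 = 11110011 → 4-byte char #6 = F3 98 BF A7.
Offset 18: leading byte 0xE8 = 11101000 → 3-byte char #7 = E8 A7 85.
Offset 21: leading byte 0xE3 = 11100011 → 3-byte char #8 = E3 82 95.
Offset 24: leading byte 0xE6 = 11100110 → 3-byte char #9 = E6 9C B1.
Offset 27: leading byte 0xD7 = 11010111 → 2-byte char #10 = D7 A8.
Leading byte 0xD7 = 11010111 matches 110xxxxx → 2-byte sequence.
Byte 1: 0xD7 = 11010111, payload 10111 (5 bits).
Byte 2: 0xA8 = 10101000 (10xxxxxx ✓), payload 101000.
Concatenate: 10111101000 = 0x5E8 (11 bits → U+05E8).

U+05E8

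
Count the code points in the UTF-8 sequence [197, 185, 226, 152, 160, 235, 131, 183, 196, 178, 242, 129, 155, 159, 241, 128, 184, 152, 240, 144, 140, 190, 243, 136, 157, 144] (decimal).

8

Byte at offset 0: 0xC5 = 11000101 → 2-byte char (#1). Advance 2.
Byte at offset 2: 0xE2 = 11100010 → 3-byte char (#2). Advance 3.
Byte at offset 5: 0xEB = 11101011 → 3-byte char (#3). Advance 3.
Byte at offset 8: 0xC4 = 11000100 → 2-byte char (#4). Advance 2.
Byte at offset 10: 0xF2 = 11110010 → 4-byte char (#5). Advance 4.
Byte at offset 14: 0xF1 = 11110001 → 4-byte char (#6). Advance 4.
Byte at offset 18: 0xF0 = 11110000 → 4-byte char (#7). Advance 4.
Byte at offset 22: 0xF3 = 11110011 → 4-byte char (#8). Advance 4.
Reached end at offset 26 after 8 code points.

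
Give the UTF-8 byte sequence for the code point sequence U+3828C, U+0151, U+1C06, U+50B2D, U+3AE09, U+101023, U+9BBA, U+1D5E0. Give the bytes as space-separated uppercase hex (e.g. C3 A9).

U+3828C: 4-byte form → F0 B8 8A 8C.
U+0151: 2-byte form → C5 91.
U+1C06: 3-byte form → E1 B0 86.
U+50B2D: 4-byte form → F1 90 AC AD.
U+3AE09: 4-byte form → F0 BA B8 89.
U+101023: 4-byte form → F4 81 80 A3.
U+9BBA: 3-byte form → E9 AE BA.
U+1D5E0: 4-byte form → F0 9D 97 A0.
Concatenated (28 bytes): F0 B8 8A 8C C5 91 E1 B0 86 F1 90 AC AD F0 BA B8 89 F4 81 80 A3 E9 AE BA F0 9D 97 A0.

F0 B8 8A 8C C5 91 E1 B0 86 F1 90 AC AD F0 BA B8 89 F4 81 80 A3 E9 AE BA F0 9D 97 A0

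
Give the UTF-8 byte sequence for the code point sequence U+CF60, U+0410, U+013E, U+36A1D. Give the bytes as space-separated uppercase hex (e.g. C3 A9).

U+CF60: 3-byte form → EC BD A0.
U+0410: 2-byte form → D0 90.
U+013E: 2-byte form → C4 BE.
U+36A1D: 4-byte form → F0 B6 A8 9D.
Concatenated (11 bytes): EC BD A0 D0 90 C4 BE F0 B6 A8 9D.

EC BD A0 D0 90 C4 BE F0 B6 A8 9D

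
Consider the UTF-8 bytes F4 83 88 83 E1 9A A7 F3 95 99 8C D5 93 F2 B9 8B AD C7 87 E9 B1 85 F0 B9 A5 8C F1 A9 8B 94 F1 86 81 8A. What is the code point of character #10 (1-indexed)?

Offset 0: leading byte 0xF4 = 11110100 → 4-byte char #1 = F4 83 88 83.
Offset 4: leading byte 0xE1 = 11100001 → 3-byte char #2 = E1 9A A7.
Offset 7: leading byte 0xF3 = 11110011 → 4-byte char #3 = F3 95 99 8C.
Offset 11: leading byte 0xD5 = 11010101 → 2-byte char #4 = D5 93.
Offset 13: leading byte 0xF2 = 11110010 → 4-byte char #5 = F2 B9 8B AD.
Offset 17: leading byte 0xC7 = 11000111 → 2-byte char #6 = C7 87.
Offset 19: leading byte 0xE9 = 11101001 → 3-byte char #7 = E9 B1 85.
Offset 22: leading byte 0xF0 = 11110000 → 4-byte char #8 = F0 B9 A5 8C.
Offset 26: leading byte 0xF1 = 11110001 → 4-byte char #9 = F1 A9 8B 94.
Offset 30: leading byte 0xF1 = 11110001 → 4-byte char #10 = F1 86 81 8A.
Leading byte 0xF1 = 11110001 matches 11110xxx → 4-byte sequence.
Byte 1: 0xF1 = 11110001, payload 001 (3 bits).
Byte 2: 0x86 = 10000110 (10xxxxxx ✓), payload 000110.
Byte 3: 0x81 = 10000001 (10xxxxxx ✓), payload 000001.
Byte 4: 0x8A = 10001010 (10xxxxxx ✓), payload 001010.
Concatenate: 001000110000001001010 = 0x4604A (21 bits → U+4604A).

U+4604A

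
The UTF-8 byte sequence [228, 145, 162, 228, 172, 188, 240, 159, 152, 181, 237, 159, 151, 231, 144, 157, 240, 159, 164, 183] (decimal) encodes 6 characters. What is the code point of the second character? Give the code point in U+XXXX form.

U+4B3C

Offset 0: leading byte 0xE4 = 11100100 → 3-byte char #1 = E4 91 A2.
Offset 3: leading byte 0xE4 = 11100100 → 3-byte char #2 = E4 AC BC.
Leading byte 0xE4 = 11100100 matches 1110xxxx → 3-byte sequence.
Byte 1: 0xE4 = 11100100, payload 0100 (4 bits).
Byte 2: 0xAC = 10101100 (10xxxxxx ✓), payload 101100.
Byte 3: 0xBC = 10111100 (10xxxxxx ✓), payload 111100.
Concatenate: 0100101100111100 = 0x4B3C (16 bits → U+4B3C).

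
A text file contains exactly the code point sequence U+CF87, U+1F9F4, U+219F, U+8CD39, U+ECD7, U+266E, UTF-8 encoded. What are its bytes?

U+CF87: 3-byte form → EC BE 87.
U+1F9F4: 4-byte form → F0 9F A7 B4.
U+219F: 3-byte form → E2 86 9F.
U+8CD39: 4-byte form → F2 8C B4 B9.
U+ECD7: 3-byte form → EE B3 97.
U+266E: 3-byte form → E2 99 AE.
Concatenated (20 bytes): EC BE 87 F0 9F A7 B4 E2 86 9F F2 8C B4 B9 EE B3 97 E2 99 AE.

EC BE 87 F0 9F A7 B4 E2 86 9F F2 8C B4 B9 EE B3 97 E2 99 AE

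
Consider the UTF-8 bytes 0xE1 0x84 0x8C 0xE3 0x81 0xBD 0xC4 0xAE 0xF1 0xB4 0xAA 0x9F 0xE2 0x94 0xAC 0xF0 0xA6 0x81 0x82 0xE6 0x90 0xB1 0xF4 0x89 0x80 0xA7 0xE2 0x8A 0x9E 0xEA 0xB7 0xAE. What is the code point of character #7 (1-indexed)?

U+6431

Offset 0: leading byte 0xE1 = 11100001 → 3-byte char #1 = E1 84 8C.
Offset 3: leading byte 0xE3 = 11100011 → 3-byte char #2 = E3 81 BD.
Offset 6: leading byte 0xC4 = 11000100 → 2-byte char #3 = C4 AE.
Offset 8: leading byte 0xF1 = 11110001 → 4-byte char #4 = F1 B4 AA 9F.
Offset 12: leading byte 0xE2 = 11100010 → 3-byte char #5 = E2 94 AC.
Offset 15: leading byte 0xF0 = 11110000 → 4-byte char #6 = F0 A6 81 82.
Offset 19: leading byte 0xE6 = 11100110 → 3-byte char #7 = E6 90 B1.
Leading byte 0xE6 = 11100110 matches 1110xxxx → 3-byte sequence.
Byte 1: 0xE6 = 11100110, payload 0110 (4 bits).
Byte 2: 0x90 = 10010000 (10xxxxxx ✓), payload 010000.
Byte 3: 0xB1 = 10110001 (10xxxxxx ✓), payload 110001.
Concatenate: 0110010000110001 = 0x6431 (16 bits → U+6431).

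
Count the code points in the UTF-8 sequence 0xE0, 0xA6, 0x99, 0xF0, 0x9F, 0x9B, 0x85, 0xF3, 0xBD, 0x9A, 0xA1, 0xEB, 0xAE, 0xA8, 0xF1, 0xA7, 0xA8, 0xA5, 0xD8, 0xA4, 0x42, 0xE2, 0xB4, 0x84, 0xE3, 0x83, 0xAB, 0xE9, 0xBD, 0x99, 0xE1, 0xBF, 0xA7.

Byte at offset 0: 0xE0 = 11100000 → 3-byte char (#1). Advance 3.
Byte at offset 3: 0xF0 = 11110000 → 4-byte char (#2). Advance 4.
Byte at offset 7: 0xF3 = 11110011 → 4-byte char (#3). Advance 4.
Byte at offset 11: 0xEB = 11101011 → 3-byte char (#4). Advance 3.
Byte at offset 14: 0xF1 = 11110001 → 4-byte char (#5). Advance 4.
Byte at offset 18: 0xD8 = 11011000 → 2-byte char (#6). Advance 2.
Byte at offset 20: 0x42 = 01000010 → 1-byte char (#7). Advance 1.
Byte at offset 21: 0xE2 = 11100010 → 3-byte char (#8). Advance 3.
Byte at offset 24: 0xE3 = 11100011 → 3-byte char (#9). Advance 3.
Byte at offset 27: 0xE9 = 11101001 → 3-byte char (#10). Advance 3.
Byte at offset 30: 0xE1 = 11100001 → 3-byte char (#11). Advance 3.
Reached end at offset 33 after 11 code points.

11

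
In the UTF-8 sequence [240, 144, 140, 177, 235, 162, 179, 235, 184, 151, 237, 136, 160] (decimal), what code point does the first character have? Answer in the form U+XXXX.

Offset 0: leading byte 0xF0 = 11110000 → 4-byte char #1 = F0 90 8C B1.
Leading byte 0xF0 = 11110000 matches 11110xxx → 4-byte sequence.
Byte 1: 0xF0 = 11110000, payload 000 (3 bits).
Byte 2: 0x90 = 10010000 (10xxxxxx ✓), payload 010000.
Byte 3: 0x8C = 10001100 (10xxxxxx ✓), payload 001100.
Byte 4: 0xB1 = 10110001 (10xxxxxx ✓), payload 110001.
Concatenate: 000010000001100110001 = 0x10331 (21 bits → U+10331).

U+10331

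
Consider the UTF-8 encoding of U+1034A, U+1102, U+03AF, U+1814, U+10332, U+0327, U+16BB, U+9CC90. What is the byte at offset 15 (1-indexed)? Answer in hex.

0x8C

1-indexed offset 15 is 0-indexed offset 14.
U+1034A → 4-byte form F0 90 8D 8A at offsets 0–3.
U+1102 → 3-byte form E1 84 82 at offsets 4–6.
U+03AF → 2-byte form CE AF at offsets 7–8.
U+1814 → 3-byte form E1 A0 94 at offsets 9–11.
U+10332 → 4-byte form F0 90 8C B2 at offsets 12–15.
Offset 14 falls in char 5's range; it's byte 3 of F0 90 8C B2 = 0x8C.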